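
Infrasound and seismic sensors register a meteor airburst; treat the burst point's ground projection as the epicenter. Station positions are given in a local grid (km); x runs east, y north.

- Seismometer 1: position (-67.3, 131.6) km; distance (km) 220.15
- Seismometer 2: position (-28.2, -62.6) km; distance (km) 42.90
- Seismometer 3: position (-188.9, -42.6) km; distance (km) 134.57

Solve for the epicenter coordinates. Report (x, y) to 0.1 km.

Circle about each station: (x + 67.3)² + (y − 131.6)² = 220.15²; (x + 28.2)² + (y + 62.6)² = 42.90²; (x + 188.9)² + (y + 42.6)² = 134.57².
Subtracting the Seismometer 1 equation from the Seismometer 2 and Seismometer 3 equations removes the quadratic terms:
78.2 x − 388.4 y = 29491.76
-243.2 x − 348.4 y = 46007.06
Solving the 2×2 system: x ≈ -62.4, y ≈ -88.5 km.
Check against Seismometer 1 (with the unrounded x, y): √((x + 67.3)²+(y − 131.6)²) = 220.15 ≈ 220.15 km. ✓

-62.4 km east, -88.5 km north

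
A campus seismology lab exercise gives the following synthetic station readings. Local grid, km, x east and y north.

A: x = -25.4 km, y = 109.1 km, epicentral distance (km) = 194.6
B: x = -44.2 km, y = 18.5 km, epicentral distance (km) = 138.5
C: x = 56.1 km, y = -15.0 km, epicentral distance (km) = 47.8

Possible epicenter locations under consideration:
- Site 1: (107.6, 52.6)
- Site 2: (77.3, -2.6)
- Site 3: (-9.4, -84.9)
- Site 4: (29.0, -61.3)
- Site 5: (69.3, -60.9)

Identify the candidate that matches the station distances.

For each candidate, compare |candidate − station| to the reported distance:
Site 1: residuals A 50.1, B 17.1, C 37.2 → max 50.1 km
Site 2: residuals A 42.9, B 15.2, C 23.2 → max 42.9 km
Site 3: residuals A 0.1, B 29.4, C 48.0 → max 48.0 km
Site 4: residuals A 15.7, B 30.2, C 5.8 → max 30.2 km
Site 5: residuals A 0.0, B 0.0, C 0.0 → max 0.0 km
Only Site 5 has all residuals ≈ 0.

Site 5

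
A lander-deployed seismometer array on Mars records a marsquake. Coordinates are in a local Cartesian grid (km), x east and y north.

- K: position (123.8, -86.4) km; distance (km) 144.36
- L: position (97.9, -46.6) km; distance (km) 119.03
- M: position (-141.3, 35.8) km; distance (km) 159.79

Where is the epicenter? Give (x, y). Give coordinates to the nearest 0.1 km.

-19.3 km east, -67.4 km north

Circle about each station: (x − 123.8)² + (y + 86.4)² = 144.36²; (x − 97.9)² + (y + 46.6)² = 119.03²; (x + 141.3)² + (y − 35.8)² = 159.79².
Subtracting the K equation from the L and M equations removes the quadratic terms:
-51.8 x + 79.6 y = -4363.76
-530.2 x + 244.4 y = -6237.10
Solving the 2×2 system: x ≈ -19.3, y ≈ -67.4 km.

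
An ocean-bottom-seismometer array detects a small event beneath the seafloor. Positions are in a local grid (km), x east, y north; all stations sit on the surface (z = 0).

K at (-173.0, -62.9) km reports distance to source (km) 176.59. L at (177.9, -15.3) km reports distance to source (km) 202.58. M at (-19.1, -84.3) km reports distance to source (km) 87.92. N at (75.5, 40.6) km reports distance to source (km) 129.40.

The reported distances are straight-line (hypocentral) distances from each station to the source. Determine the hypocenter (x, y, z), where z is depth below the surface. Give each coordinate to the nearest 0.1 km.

Each station gives a sphere (x−x_i)² + (y−y_i)² + z² = d_i² (stations at z=0).
Subtracting the K sphere from L and M: z² cancels, leaving linear equations in x and y:
701.8 x + 95.2 y = -11857.54
307.8 x − 42.8 y = -2960.01
Solving: x ≈ -13.301, y ≈ -26.499 km (keep extra digits for the depth step; rounded: -13.3, -26.5).
Then from the K sphere: z² = 176.59² − (x + 173.0)² − (y + 62.9)² with x = -13.301, y = -26.499, so z ≈ 65.994 ≈ 66.0 km.

(-13.3, -26.5, 66.0)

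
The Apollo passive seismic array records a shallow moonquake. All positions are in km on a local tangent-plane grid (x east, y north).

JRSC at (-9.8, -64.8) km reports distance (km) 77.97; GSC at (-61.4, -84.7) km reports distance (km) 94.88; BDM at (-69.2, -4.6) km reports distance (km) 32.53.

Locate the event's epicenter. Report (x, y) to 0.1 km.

Circle about each station: (x + 9.8)² + (y + 64.8)² = 77.97²; (x + 61.4)² + (y + 84.7)² = 94.88²; (x + 69.2)² + (y + 4.6)² = 32.53².
Subtracting pairs of circle equations eliminates x²+y² and gives linear equations (the radical axes):
-103.2 x − 39.8 y = 3726.08
-118.8 x + 120.4 y = 5535.84
Solving the 2×2 system: x ≈ -39.0, y ≈ 7.5 km.

-39.0 km east, 7.5 km north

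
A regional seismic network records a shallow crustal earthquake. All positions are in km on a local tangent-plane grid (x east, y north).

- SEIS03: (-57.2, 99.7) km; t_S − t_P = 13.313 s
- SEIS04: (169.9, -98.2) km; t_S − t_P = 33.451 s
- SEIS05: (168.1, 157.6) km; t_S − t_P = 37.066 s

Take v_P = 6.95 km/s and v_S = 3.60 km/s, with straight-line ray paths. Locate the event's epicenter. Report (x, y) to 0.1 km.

Distance from S−P lag: d = Δt · v_P v_S / (v_P − v_S) = Δt · (6.95·3.60)/(6.95−3.60) ≈ 7.4687·Δt.
So d_SEIS03 = 99.43, d_SEIS04 = 249.83, d_SEIS05 = 276.83 km.
Circle about each station: (x + 57.2)² + (y − 99.7)² = 99.43²; (x − 169.9)² + (y + 98.2)² = 249.83²; (x − 168.1)² + (y − 157.6)² = 276.83².
Subtracting pairs of circle equations eliminates x²+y² and gives linear equations (the radical axes):
454.2 x − 395.8 y = -27231.38
450.6 x + 115.8 y = -26865.08
Solving the 2×2 system: x ≈ -59.7, y ≈ 0.3 km.

x ≈ -59.7 km, y ≈ 0.3 km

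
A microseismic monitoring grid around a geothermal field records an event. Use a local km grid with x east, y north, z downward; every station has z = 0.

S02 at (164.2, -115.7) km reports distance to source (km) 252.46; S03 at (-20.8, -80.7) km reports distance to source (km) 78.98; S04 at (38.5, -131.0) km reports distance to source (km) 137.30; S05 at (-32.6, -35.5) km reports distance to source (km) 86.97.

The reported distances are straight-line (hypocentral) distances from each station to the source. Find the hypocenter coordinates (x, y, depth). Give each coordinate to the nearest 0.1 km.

Each station gives a sphere (x−x_i)² + (y−y_i)² + z² = d_i² (stations at z=0).
Subtracting the S02 sphere from S03 and S04: z² cancels, leaving linear equations in x and y:
-370.0 x + 70.0 y = 24095.21
-251.4 x − 30.6 y = 23179.88
Solving: x ≈ -81.601, y ≈ -87.103 km (keep extra digits for the depth step; rounded: -81.6, -87.1).
Then from the S02 sphere: z² = 252.46² − (x − 164.2)² − (y + 115.7)² with x = -81.601, y = -87.103, so z ≈ 50.001 ≈ 50.0 km.

x ≈ -81.6 km, y ≈ -87.1 km, depth ≈ 50.0 km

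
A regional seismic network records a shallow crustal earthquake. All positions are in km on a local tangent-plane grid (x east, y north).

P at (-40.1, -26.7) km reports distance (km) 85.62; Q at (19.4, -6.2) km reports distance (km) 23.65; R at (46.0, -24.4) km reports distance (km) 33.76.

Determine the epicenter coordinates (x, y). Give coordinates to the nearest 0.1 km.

Circle about each station: (x + 40.1)² + (y + 26.7)² = 85.62²; (x − 19.4)² + (y + 6.2)² = 23.65²; (x − 46.0)² + (y + 24.4)² = 33.76².
Subtracting pairs of circle equations eliminates x²+y² and gives linear equations (the radical axes):
119.0 x + 41.0 y = 4865.36
172.2 x + 4.6 y = 6581.51
Solving the 2×2 system: x ≈ 38.0, y ≈ 8.4 km.
Check against P (with the unrounded x, y): √((x + 40.1)²+(y + 26.7)²) = 85.62 ≈ 85.62 km. ✓

(38.0, 8.4)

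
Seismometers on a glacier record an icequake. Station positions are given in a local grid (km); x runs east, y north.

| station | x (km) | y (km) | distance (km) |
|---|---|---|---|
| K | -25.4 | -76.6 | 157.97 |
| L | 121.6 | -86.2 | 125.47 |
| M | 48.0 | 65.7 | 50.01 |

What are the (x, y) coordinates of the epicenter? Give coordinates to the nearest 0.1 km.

Circle about each station: (x + 25.4)² + (y + 76.6)² = 157.97²; (x − 121.6)² + (y + 86.2)² = 125.47²; (x − 48.0)² + (y − 65.7)² = 50.01².
Subtracting the K equation from the L and M equations removes the quadratic terms:
294.0 x − 19.2 y = 24916.08
146.8 x + 284.6 y = 22561.29
Solving the 2×2 system: x ≈ 87.0, y ≈ 34.4 km.
Check against K (with the unrounded x, y): √((x + 25.4)²+(y + 76.6)²) = 157.97 ≈ 157.97 km. ✓

(87.0, 34.4)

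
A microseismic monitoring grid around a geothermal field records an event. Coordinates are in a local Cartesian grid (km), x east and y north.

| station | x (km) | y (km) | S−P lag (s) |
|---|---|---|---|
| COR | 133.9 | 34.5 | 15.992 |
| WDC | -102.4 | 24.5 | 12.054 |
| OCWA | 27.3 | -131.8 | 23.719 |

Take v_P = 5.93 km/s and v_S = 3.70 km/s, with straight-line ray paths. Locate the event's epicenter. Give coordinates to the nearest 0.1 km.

Distance from S−P lag: d = Δt · v_P v_S / (v_P − v_S) = Δt · (5.93·3.70)/(5.93−3.70) ≈ 9.8390·Δt.
So d_COR = 157.35, d_WDC = 118.60, d_OCWA = 233.37 km.
Circle about each station: (x − 133.9)² + (y − 34.5)² = 157.35²; (x + 102.4)² + (y − 24.5)² = 118.60²; (x − 27.3)² + (y + 131.8)² = 233.37².
Subtracting the COR equation from the WDC and OCWA equations removes the quadratic terms:
-472.6 x − 20.0 y = 2659.61
-213.2 x − 332.6 y = -30705.46
Solving the 2×2 system: x ≈ -9.8, y ≈ 98.6 km.
Check against COR (with the unrounded x, y): √((x − 133.9)²+(y − 34.5)²) = 157.35 ≈ 157.35 km. ✓

x ≈ -9.8 km, y ≈ 98.6 km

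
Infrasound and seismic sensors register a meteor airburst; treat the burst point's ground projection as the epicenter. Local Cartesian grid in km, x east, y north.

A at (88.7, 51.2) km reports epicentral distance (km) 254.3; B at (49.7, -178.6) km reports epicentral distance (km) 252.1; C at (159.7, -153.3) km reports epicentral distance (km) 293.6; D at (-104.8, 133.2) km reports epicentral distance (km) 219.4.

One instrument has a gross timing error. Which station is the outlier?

B

Solve using three stations at a time. Using A, C, D (subtract circle equations pairwise → linear system) gives (x, y) ≈ (-126.0, -85.3).
Distances from that point to each station vs reported:
  A: calculated 254.4 vs reported 254.3 → residual 0.1 km
  B: calculated 198.9 vs reported 252.1 → residual 53.2 km
  C: calculated 293.7 vs reported 293.6 → residual 0.1 km
  D: calculated 219.5 vs reported 219.4 → residual 0.1 km
A, C, D are mutually consistent (residuals ≈ 0); B is off by 53.2 km.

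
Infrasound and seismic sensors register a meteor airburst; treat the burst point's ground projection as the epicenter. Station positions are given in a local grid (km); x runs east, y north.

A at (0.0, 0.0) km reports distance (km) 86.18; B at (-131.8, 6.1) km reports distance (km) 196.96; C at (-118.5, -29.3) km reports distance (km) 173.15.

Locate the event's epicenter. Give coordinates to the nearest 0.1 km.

(49.7, -70.4)

Circle about each station: x² + y² = 86.18²; (x + 131.8)² + (y − 6.1)² = 196.96²; (x + 118.5)² + (y + 29.3)² = 173.15².
Subtracting pairs of circle equations eliminates x²+y² and gives linear equations (the radical axes):
-263.6 x + 12.2 y = -13957.80
-237.0 x − 58.6 y = -7653.19
Solving the 2×2 system: x ≈ 49.7, y ≈ -70.4 km.
Check against A (with the unrounded x, y): √(x²+y²) = 86.15 ≈ 86.18 km. ✓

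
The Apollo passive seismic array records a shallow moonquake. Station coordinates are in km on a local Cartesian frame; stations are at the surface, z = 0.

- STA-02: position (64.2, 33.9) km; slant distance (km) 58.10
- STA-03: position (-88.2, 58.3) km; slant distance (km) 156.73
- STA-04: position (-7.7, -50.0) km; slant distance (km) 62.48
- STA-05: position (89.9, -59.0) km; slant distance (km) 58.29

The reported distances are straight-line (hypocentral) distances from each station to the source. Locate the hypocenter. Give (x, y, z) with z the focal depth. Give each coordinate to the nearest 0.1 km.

Each station gives a sphere (x−x_i)² + (y−y_i)² + z² = d_i² (stations at z=0).
Subtracting the STA-02 sphere from STA-03 and STA-04: z² cancels, leaving linear equations in x and y:
-304.8 x + 48.8 y = -15281.40
-143.8 x − 167.8 y = -3239.70
Solving: x ≈ 46.805, y ≈ -20.804 km (keep extra digits for the depth step; rounded: 46.8, -20.8).
Then from the STA-02 sphere: z² = 58.10² − (x − 64.2)² − (y − 33.9)² with x = 46.805, y = -20.804, so z ≈ 8.972 ≈ 9.0 km.

(46.8, -20.8, 9.0)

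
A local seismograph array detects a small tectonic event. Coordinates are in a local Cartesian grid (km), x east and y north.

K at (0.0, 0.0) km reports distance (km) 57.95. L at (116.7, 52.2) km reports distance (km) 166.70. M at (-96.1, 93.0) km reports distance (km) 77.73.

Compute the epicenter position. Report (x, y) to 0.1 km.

Circle about each station: x² + y² = 57.95²; (x − 116.7)² + (y − 52.2)² = 166.70²; (x + 96.1)² + (y − 93.0)² = 77.73².
Subtracting the K equation from the L and M equations removes the quadratic terms:
233.4 x + 104.4 y = -8086.96
-192.2 x + 186.0 y = 15200.46
Solving the 2×2 system: x ≈ -48.7, y ≈ 31.4 km.
Check against K (with the unrounded x, y): √(x²+y²) = 57.94 ≈ 57.95 km. ✓

-48.7 km east, 31.4 km north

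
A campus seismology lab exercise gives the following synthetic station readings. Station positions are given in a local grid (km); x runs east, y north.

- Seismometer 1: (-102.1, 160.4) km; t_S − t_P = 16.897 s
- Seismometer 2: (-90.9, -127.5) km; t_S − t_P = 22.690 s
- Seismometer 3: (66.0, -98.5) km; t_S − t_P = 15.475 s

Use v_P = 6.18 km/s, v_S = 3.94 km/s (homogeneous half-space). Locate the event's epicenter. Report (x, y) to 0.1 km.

x ≈ 57.5 km, y ≈ 69.5 km

Distance from S−P lag: d = Δt · v_P v_S / (v_P − v_S) = Δt · (6.18·3.94)/(6.18−3.94) ≈ 10.8702·Δt.
So d_Seismometer 1 = 183.67, d_Seismometer 2 = 246.64, d_Seismometer 3 = 168.22 km.
Circle about each station: (x + 102.1)² + (y − 160.4)² = 183.67²; (x + 90.9)² + (y + 127.5)² = 246.64²; (x − 66.0)² + (y + 98.5)² = 168.22².
Subtracting the Seismometer 1 equation from the Seismometer 2 and Seismometer 3 equations removes the quadratic terms:
22.4 x − 575.8 y = -38730.13
336.2 x − 517.8 y = -16657.62
Solving the 2×2 system: x ≈ 57.5, y ≈ 69.5 km.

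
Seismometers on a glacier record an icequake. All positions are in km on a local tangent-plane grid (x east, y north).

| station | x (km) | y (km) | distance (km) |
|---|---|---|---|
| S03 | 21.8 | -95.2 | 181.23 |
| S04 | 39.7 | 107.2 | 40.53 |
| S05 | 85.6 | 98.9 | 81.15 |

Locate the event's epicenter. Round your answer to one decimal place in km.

Circle about each station: (x − 21.8)² + (y + 95.2)² = 181.23²; (x − 39.7)² + (y − 107.2)² = 40.53²; (x − 85.6)² + (y − 98.9)² = 81.15².
Subtracting the S03 equation from the S04 and S05 equations removes the quadratic terms:
35.8 x + 404.8 y = 34731.28
127.6 x + 388.2 y = 33829.28
Solving the 2×2 system: x ≈ 5.6, y ≈ 85.3 km.

5.6 km east, 85.3 km north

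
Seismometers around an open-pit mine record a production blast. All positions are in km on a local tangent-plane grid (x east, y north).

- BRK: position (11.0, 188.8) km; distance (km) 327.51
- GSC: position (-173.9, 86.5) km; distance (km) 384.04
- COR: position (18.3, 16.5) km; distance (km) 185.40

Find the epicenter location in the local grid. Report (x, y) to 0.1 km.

x ≈ 160.3 km, y ≈ -102.7 km

Circle about each station: (x − 11.0)² + (y − 188.8)² = 327.51²; (x + 173.9)² + (y − 86.5)² = 384.04²; (x − 18.3)² + (y − 16.5)² = 185.40².
Subtracting pairs of circle equations eliminates x²+y² and gives linear equations (the radical axes):
-369.8 x − 204.6 y = -38266.90
14.6 x − 344.6 y = 37730.34
Solving the 2×2 system: x ≈ 160.3, y ≈ -102.7 km.
Check against BRK (with the unrounded x, y): √((x − 11.0)²+(y − 188.8)²) = 327.51 ≈ 327.51 km. ✓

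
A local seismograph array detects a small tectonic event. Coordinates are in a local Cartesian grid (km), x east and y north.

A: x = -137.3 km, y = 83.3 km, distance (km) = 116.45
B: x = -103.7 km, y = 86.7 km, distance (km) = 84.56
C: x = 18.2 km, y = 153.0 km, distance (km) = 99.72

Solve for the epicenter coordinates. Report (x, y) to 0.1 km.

Circle about each station: (x + 137.3)² + (y − 83.3)² = 116.45²; (x + 103.7)² + (y − 86.7)² = 84.56²; (x − 18.2)² + (y − 153.0)² = 99.72².
Subtracting pairs of circle equations eliminates x²+y² and gives linear equations (the radical axes):
67.2 x + 6.8 y = -1109.39
311.0 x + 139.4 y = 1566.58
Solving the 2×2 system: x ≈ -22.8, y ≈ 62.1 km.

-22.8 km east, 62.1 km north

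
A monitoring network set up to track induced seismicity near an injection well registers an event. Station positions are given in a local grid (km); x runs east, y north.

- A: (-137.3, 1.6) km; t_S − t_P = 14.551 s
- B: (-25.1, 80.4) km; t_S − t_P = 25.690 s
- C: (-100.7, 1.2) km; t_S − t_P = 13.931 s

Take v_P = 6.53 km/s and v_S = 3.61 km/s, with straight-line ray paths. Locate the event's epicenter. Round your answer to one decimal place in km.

x ≈ -104.5 km, y ≈ -111.2 km

Distance from S−P lag: d = Δt · v_P v_S / (v_P − v_S) = Δt · (6.53·3.61)/(6.53−3.61) ≈ 8.0730·Δt.
So d_A = 117.47, d_B = 207.40, d_C = 112.47 km.
Circle about each station: (x + 137.3)² + (y − 1.6)² = 117.47²; (x + 25.1)² + (y − 80.4)² = 207.40²; (x + 100.7)² + (y − 1.2)² = 112.47².
Subtracting the A equation from the B and C equations removes the quadratic terms:
224.4 x + 157.6 y = -40975.24
73.2 x − 0.8 y = -7562.22
Solving the 2×2 system: x ≈ -104.5, y ≈ -111.2 km.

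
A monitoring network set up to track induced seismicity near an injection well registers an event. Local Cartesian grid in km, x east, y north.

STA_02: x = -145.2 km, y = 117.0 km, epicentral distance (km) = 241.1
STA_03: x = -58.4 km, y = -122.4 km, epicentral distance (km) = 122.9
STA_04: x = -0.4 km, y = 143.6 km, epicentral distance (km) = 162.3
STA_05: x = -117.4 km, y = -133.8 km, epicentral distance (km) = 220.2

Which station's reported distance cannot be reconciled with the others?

STA_03

Solve using three stations at a time. Using STA_02, STA_04, STA_05 (subtract circle equations pairwise → linear system) gives (x, y) ≈ (62.0, -6.2).
Distances from that point to each station vs reported:
  STA_02: calculated 241.1 vs reported 241.1 → residual 0.0 km
  STA_03: calculated 167.4 vs reported 122.9 → residual 44.5 km
  STA_04: calculated 162.3 vs reported 162.3 → residual 0.0 km
  STA_05: calculated 220.2 vs reported 220.2 → residual 0.0 km
STA_02, STA_04, STA_05 are mutually consistent (residuals ≈ 0); STA_03 is off by 44.5 km.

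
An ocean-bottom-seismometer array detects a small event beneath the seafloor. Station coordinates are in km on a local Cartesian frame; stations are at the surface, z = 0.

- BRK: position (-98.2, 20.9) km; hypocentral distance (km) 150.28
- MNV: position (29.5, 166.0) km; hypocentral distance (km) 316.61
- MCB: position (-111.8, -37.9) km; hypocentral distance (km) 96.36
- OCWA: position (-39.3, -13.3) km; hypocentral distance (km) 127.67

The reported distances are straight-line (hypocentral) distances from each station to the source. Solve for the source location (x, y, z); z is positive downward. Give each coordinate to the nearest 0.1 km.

Each station gives a sphere (x−x_i)² + (y−y_i)² + z² = d_i² (stations at z=0).
Subtracting the BRK sphere from MNV and MCB: z² cancels, leaving linear equations in x and y:
255.4 x + 290.2 y = -59311.61
-27.2 x − 117.6 y = 17154.43
Solving: x ≈ -90.185, y ≈ -125.012 km (keep extra digits for the depth step; rounded: -90.2, -125.0).
Then from the BRK sphere: z² = 150.28² − (x + 98.2)² − (y − 20.9)² with x = -90.185, y = -125.012, so z ≈ 35.065 ≈ 35.1 km.

(-90.2, -125.0, 35.1)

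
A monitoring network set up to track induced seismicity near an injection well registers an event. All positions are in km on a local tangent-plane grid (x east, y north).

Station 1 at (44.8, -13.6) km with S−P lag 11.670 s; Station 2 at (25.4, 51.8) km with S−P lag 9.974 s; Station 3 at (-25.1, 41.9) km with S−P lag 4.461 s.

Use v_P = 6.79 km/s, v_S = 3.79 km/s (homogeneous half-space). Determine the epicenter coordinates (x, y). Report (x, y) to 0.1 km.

Distance from S−P lag: d = Δt · v_P v_S / (v_P − v_S) = Δt · (6.79·3.79)/(6.79−3.79) ≈ 8.5780·Δt.
So d_Station 1 = 100.11, d_Station 2 = 85.56, d_Station 3 = 38.27 km.
Circle about each station: (x − 44.8)² + (y + 13.6)² = 100.11²; (x − 25.4)² + (y − 51.8)² = 85.56²; (x + 25.1)² + (y − 41.9)² = 38.27².
Subtracting pairs of circle equations eliminates x²+y² and gives linear equations (the radical axes):
-38.8 x + 130.8 y = 3837.90
-139.8 x + 111.0 y = 8751.04
Solving the 2×2 system: x ≈ -51.4, y ≈ 14.1 km.

(-51.4, 14.1)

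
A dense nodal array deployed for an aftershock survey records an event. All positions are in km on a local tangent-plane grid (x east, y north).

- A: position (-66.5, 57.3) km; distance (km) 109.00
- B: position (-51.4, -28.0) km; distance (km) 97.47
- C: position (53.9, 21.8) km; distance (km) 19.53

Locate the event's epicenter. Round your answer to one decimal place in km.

Circle about each station: (x + 66.5)² + (y − 57.3)² = 109.00²; (x + 51.4)² + (y + 28.0)² = 97.47²; (x − 53.9)² + (y − 21.8)² = 19.53².
Subtracting pairs of circle equations eliminates x²+y² and gives linear equations (the radical axes):
30.2 x − 170.6 y = -1898.98
240.8 x − 71.0 y = 7174.49
Solving the 2×2 system: x ≈ 34.9, y ≈ 17.3 km.

34.9 km east, 17.3 km north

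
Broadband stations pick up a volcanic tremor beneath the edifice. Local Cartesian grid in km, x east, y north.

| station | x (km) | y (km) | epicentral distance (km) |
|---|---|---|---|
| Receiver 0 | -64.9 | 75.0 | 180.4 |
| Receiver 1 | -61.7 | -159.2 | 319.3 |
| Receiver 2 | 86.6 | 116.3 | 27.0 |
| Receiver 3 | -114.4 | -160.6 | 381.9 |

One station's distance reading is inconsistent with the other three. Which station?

Solve using three stations at a time. Using Receiver 0, Receiver 1, Receiver 2 (subtract circle equations pairwise → linear system) gives (x, y) ≈ (112.4, 108.5).
Distances from that point to each station vs reported:
  Receiver 0: calculated 180.4 vs reported 180.4 → residual 0.0 km
  Receiver 1: calculated 319.3 vs reported 319.3 → residual 0.0 km
  Receiver 2: calculated 26.9 vs reported 27.0 → residual 0.1 km
  Receiver 3: calculated 351.9 vs reported 381.9 → residual 30.0 km
Receiver 0, Receiver 1, Receiver 2 are mutually consistent (residuals ≈ 0); Receiver 3 is off by 30.0 km.

Receiver 3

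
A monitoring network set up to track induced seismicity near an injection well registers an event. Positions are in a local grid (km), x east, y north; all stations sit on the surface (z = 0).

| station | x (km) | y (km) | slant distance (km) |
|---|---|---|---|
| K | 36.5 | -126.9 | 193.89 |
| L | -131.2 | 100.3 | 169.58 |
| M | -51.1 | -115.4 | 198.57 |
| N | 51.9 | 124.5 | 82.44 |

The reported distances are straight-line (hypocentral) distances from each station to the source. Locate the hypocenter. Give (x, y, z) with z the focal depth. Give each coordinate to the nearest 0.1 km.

Each station gives a sphere (x−x_i)² + (y−y_i)² + z² = d_i² (stations at z=0).
Subtracting the K sphere from L and M: z² cancels, leaving linear equations in x and y:
-335.4 x + 454.4 y = 18673.63
-175.2 x + 23.0 y = -3344.20
Solving: x ≈ 27.110, y ≈ 61.105 km (keep extra digits for the depth step; rounded: 27.1, 61.1).
Then from the K sphere: z² = 193.89² − (x − 36.5)² − (y + 126.9)² with x = 27.110, y = 61.105, so z ≈ 46.468 ≈ 46.5 km.

(27.1, 61.1, 46.5)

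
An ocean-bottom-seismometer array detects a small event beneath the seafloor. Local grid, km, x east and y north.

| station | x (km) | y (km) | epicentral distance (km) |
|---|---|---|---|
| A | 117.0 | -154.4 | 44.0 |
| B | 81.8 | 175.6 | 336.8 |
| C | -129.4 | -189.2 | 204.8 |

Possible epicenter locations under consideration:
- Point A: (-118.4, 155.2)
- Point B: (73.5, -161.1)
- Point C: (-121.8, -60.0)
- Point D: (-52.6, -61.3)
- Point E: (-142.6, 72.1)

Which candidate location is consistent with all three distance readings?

For each candidate, compare |candidate − station| to the reported distance:
Point A: residuals A 344.9, B 135.6, C 139.8 → max 344.9 km
Point B: residuals A 0.0, B 0.0, C 0.0 → max 0.0 km
Point C: residuals A 212.8, B 25.4, C 75.4 → max 212.8 km
Point D: residuals A 149.5, B 64.4, C 55.6 → max 149.5 km
Point E: residuals A 300.5, B 89.7, C 56.8 → max 300.5 km
Only Point B has all residuals ≈ 0.

Point B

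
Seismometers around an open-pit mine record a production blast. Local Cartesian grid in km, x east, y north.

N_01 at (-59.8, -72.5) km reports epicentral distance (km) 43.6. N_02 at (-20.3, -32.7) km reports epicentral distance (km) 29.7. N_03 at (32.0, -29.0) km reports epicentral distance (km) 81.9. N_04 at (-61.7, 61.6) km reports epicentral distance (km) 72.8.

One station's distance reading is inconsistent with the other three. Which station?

N_04

Solve using three stations at a time. Using N_01, N_02, N_03 (subtract circle equations pairwise → linear system) gives (x, y) ≈ (-49.9, -30.0).
Distances from that point to each station vs reported:
  N_01: calculated 43.6 vs reported 43.6 → residual 0.0 km
  N_02: calculated 29.7 vs reported 29.7 → residual 0.0 km
  N_03: calculated 81.9 vs reported 81.9 → residual 0.0 km
  N_04: calculated 92.4 vs reported 72.8 → residual 19.6 km
N_01, N_02, N_03 are mutually consistent (residuals ≈ 0); N_04 is off by 19.6 km.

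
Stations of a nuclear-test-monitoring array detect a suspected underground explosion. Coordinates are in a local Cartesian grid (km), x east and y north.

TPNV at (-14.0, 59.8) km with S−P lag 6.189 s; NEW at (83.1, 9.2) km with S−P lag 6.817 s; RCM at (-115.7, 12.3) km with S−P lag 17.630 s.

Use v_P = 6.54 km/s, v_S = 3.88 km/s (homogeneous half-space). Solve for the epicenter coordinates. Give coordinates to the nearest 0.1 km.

x ≈ 45.0 km, y ≈ 61.9 km

Distance from S−P lag: d = Δt · v_P v_S / (v_P − v_S) = Δt · (6.54·3.88)/(6.54−3.88) ≈ 9.5395·Δt.
So d_TPNV = 59.04, d_NEW = 65.03, d_RCM = 168.18 km.
Circle about each station: (x + 14.0)² + (y − 59.8)² = 59.04²; (x − 83.1)² + (y − 9.2)² = 65.03²; (x + 115.7)² + (y − 12.3)² = 168.18².
Subtracting pairs of circle equations eliminates x²+y² and gives linear equations (the radical axes):
194.2 x − 101.2 y = 2475.03
-203.4 x − 95.0 y = -15033.05
Solving the 2×2 system: x ≈ 45.0, y ≈ 61.9 km.
Check against TPNV (with the unrounded x, y): √((x + 14.0)²+(y − 59.8)²) = 59.04 ≈ 59.04 km. ✓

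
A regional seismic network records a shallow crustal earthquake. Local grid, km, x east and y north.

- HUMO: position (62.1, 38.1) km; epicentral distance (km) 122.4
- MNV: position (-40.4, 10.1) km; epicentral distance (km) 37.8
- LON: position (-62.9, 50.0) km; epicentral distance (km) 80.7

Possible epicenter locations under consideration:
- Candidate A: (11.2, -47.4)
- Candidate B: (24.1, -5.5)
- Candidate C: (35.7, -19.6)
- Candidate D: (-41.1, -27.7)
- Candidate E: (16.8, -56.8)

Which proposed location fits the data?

For each candidate, compare |candidate − station| to the reported distance:
Candidate A: residuals HUMO 22.9, MNV 39.5, LON 41.7 → max 41.7 km
Candidate B: residuals HUMO 64.6, MNV 28.6, LON 22.5 → max 64.6 km
Candidate C: residuals HUMO 58.9, MNV 43.9, LON 40.0 → max 58.9 km
Candidate D: residuals HUMO 0.0, MNV 0.0, LON 0.0 → max 0.0 km
Candidate E: residuals HUMO 17.2, MNV 50.2, LON 52.6 → max 52.6 km
Only Candidate D has all residuals ≈ 0.

Candidate D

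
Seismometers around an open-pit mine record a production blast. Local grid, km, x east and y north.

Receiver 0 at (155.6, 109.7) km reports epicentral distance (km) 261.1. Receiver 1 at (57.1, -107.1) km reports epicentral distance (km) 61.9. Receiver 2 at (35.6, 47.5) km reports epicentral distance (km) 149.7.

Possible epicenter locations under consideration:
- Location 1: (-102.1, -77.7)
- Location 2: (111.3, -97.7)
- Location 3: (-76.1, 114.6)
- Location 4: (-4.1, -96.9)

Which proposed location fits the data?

Location 4

For each candidate, compare |candidate − station| to the reported distance:
Location 1: residuals Receiver 0 57.5, Receiver 1 100.0, Receiver 2 36.4 → max 100.0 km
Location 2: residuals Receiver 0 49.0, Receiver 1 6.9, Receiver 2 14.0 → max 49.0 km
Location 3: residuals Receiver 0 29.3, Receiver 1 196.7, Receiver 2 19.4 → max 196.7 km
Location 4: residuals Receiver 0 0.0, Receiver 1 0.1, Receiver 2 0.1 → max 0.1 km
Only Location 4 has all residuals ≈ 0.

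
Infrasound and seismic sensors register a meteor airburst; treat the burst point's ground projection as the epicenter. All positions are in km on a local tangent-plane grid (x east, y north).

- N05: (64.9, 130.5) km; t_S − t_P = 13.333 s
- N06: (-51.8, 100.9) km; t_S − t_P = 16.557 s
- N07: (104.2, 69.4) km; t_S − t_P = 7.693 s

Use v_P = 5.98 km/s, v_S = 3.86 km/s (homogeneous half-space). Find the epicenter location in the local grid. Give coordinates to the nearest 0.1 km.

(88.1, -12.8)

Distance from S−P lag: d = Δt · v_P v_S / (v_P − v_S) = Δt · (5.98·3.86)/(5.98−3.86) ≈ 10.8881·Δt.
So d_N05 = 145.17, d_N06 = 180.27, d_N07 = 83.76 km.
Circle about each station: (x − 64.9)² + (y − 130.5)² = 145.17²; (x + 51.8)² + (y − 100.9)² = 180.27²; (x − 104.2)² + (y − 69.4)² = 83.76².
Subtracting the N05 equation from the N06 and N07 equations removes the quadratic terms:
-233.4 x − 59.2 y = -19801.15
78.6 x − 122.2 y = 8490.33
Solving the 2×2 system: x ≈ 88.1, y ≈ -12.8 km.
Check against N05 (with the unrounded x, y): √((x − 64.9)²+(y − 130.5)²) = 145.18 ≈ 145.17 km. ✓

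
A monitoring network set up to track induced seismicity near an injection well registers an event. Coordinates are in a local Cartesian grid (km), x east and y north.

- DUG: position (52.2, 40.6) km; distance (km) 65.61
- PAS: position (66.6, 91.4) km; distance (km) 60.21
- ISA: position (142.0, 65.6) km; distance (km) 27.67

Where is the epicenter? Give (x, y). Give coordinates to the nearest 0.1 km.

(115.8, 56.7)

Circle about each station: (x − 52.2)² + (y − 40.6)² = 65.61²; (x − 66.6)² + (y − 91.4)² = 60.21²; (x − 142.0)² + (y − 65.6)² = 27.67².
Subtracting the DUG equation from the PAS and ISA equations removes the quadratic terms:
28.8 x + 101.6 y = 9095.75
179.6 x + 50.0 y = 23633.20
Solving the 2×2 system: x ≈ 115.8, y ≈ 56.7 km.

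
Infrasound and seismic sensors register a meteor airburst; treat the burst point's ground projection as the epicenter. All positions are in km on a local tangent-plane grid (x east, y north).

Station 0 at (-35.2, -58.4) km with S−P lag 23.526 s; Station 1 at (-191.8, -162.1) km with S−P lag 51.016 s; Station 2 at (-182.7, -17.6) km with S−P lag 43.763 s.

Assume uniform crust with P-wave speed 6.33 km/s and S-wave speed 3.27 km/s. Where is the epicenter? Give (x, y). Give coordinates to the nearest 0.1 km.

112.8 km east, 0.1 km north

Distance from S−P lag: d = Δt · v_P v_S / (v_P − v_S) = Δt · (6.33·3.27)/(6.33−3.27) ≈ 6.7644·Δt.
So d_Station 0 = 159.14, d_Station 1 = 345.09, d_Station 2 = 296.03 km.
Circle about each station: (x + 35.2)² + (y + 58.4)² = 159.14²; (x + 191.8)² + (y + 162.1)² = 345.09²; (x + 182.7)² + (y + 17.6)² = 296.03².
Subtracting the Station 0 equation from the Station 1 and Station 2 equations removes the quadratic terms:
-313.2 x − 207.4 y = -35347.52
-295.0 x + 81.6 y = -33268.77
Solving the 2×2 system: x ≈ 112.8, y ≈ 0.1 km.
Check against Station 0 (with the unrounded x, y): √((x + 35.2)²+(y + 58.4)²) = 159.14 ≈ 159.14 km. ✓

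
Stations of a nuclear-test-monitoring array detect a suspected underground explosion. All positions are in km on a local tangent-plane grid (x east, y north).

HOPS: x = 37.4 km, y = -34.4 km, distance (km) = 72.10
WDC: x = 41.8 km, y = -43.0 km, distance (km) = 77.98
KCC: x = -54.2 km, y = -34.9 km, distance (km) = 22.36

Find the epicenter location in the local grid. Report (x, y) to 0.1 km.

Circle about each station: (x − 37.4)² + (y + 34.4)² = 72.10²; (x − 41.8)² + (y + 43.0)² = 77.98²; (x + 54.2)² + (y + 34.9)² = 22.36².
Subtracting the HOPS equation from the WDC and KCC equations removes the quadratic terms:
8.8 x − 17.2 y = 131.65
-183.2 x − 1.0 y = 6271.97
Solving the 2×2 system: x ≈ -34.1, y ≈ -25.1 km.
Check against HOPS (with the unrounded x, y): √((x − 37.4)²+(y + 34.4)²) = 72.10 ≈ 72.10 km. ✓

(-34.1, -25.1)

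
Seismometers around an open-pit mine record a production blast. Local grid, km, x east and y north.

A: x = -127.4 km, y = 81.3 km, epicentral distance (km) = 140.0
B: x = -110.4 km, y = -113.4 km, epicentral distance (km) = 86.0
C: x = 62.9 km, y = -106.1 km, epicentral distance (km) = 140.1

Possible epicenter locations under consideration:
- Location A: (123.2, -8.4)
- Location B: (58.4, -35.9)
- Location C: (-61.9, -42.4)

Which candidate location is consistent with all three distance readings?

Location C

For each candidate, compare |candidate − station| to the reported distance:
Location A: residuals A 126.2, B 170.1, C 25.3 → max 170.1 km
Location B: residuals A 79.7, B 99.7, C 69.8 → max 99.7 km
Location C: residuals A 0.0, B 0.0, C 0.0 → max 0.0 km
Only Location C has all residuals ≈ 0.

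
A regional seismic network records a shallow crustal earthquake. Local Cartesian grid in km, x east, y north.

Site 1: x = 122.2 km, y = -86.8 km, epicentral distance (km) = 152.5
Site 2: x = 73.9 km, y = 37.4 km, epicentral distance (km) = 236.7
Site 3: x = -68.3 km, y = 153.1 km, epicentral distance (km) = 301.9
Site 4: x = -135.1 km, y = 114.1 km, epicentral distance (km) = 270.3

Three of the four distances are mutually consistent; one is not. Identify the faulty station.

Site 1

Solve using three stations at a time. Using Site 2, Site 3, Site 4 (subtract circle equations pairwise → linear system) gives (x, y) ≈ (-72.2, -148.7).
Distances from that point to each station vs reported:
  Site 1: calculated 204.0 vs reported 152.5 → residual 51.5 km
  Site 2: calculated 236.6 vs reported 236.7 → residual 0.1 km
  Site 3: calculated 301.8 vs reported 301.9 → residual 0.1 km
  Site 4: calculated 270.2 vs reported 270.3 → residual 0.1 km
Site 2, Site 3, Site 4 are mutually consistent (residuals ≈ 0); Site 1 is off by 51.5 km.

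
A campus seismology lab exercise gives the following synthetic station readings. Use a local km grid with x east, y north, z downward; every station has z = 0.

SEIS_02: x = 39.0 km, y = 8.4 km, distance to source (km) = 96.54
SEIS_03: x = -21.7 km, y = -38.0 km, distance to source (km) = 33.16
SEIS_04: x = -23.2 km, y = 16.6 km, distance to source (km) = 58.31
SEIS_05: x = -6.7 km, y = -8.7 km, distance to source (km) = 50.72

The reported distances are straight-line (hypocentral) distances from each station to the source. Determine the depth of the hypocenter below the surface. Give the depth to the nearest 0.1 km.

22.3 km

Each station gives a sphere (x−x_i)² + (y−y_i)² + z² = d_i² (stations at z=0).
Subtracting the SEIS_02 sphere from SEIS_03 and SEIS_04: z² cancels, leaving linear equations in x and y:
-121.4 x − 92.8 y = 8543.72
-124.4 x + 16.4 y = 5142.16
Solving: x ≈ -45.607, y ≈ -32.403 km (keep extra digits for the depth step; rounded: -45.6, -32.4).
Then from the SEIS_02 sphere: z² = 96.54² − (x − 39.0)² − (y − 8.4)² with x = -45.607, y = -32.403, so z ≈ 22.288 ≈ 22.3 km.
Check against SEIS_05 (with the unrounded solution): distance 50.72 ≈ 50.72 km. ✓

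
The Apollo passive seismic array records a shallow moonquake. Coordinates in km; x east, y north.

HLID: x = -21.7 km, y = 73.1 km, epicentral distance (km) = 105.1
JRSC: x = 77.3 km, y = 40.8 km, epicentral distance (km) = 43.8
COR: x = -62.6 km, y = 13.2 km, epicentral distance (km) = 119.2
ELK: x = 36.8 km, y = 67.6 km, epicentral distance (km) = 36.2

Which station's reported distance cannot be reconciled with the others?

ELK

Solve using three stations at a time. Using HLID, JRSC, COR (subtract circle equations pairwise → linear system) gives (x, y) ≈ (56.1, 2.5).
Distances from that point to each station vs reported:
  HLID: calculated 105.1 vs reported 105.1 → residual 0.0 km
  JRSC: calculated 43.8 vs reported 43.8 → residual 0.0 km
  COR: calculated 119.2 vs reported 119.2 → residual 0.0 km
  ELK: calculated 68.0 vs reported 36.2 → residual 31.8 km
HLID, JRSC, COR are mutually consistent (residuals ≈ 0); ELK is off by 31.8 km.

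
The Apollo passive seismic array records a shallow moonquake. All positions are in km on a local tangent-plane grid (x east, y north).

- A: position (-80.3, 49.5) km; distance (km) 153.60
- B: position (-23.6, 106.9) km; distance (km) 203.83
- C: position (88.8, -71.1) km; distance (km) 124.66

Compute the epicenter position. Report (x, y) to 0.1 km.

-33.2 km east, -96.7 km north

Circle about each station: (x + 80.3)² + (y − 49.5)² = 153.60²; (x + 23.6)² + (y − 106.9)² = 203.83²; (x − 88.8)² + (y + 71.1)² = 124.66².
Subtracting the A equation from the B and C equations removes the quadratic terms:
113.4 x + 114.8 y = -14867.48
338.2 x − 241.2 y = 12095.15
Solving the 2×2 system: x ≈ -33.2, y ≈ -96.7 km.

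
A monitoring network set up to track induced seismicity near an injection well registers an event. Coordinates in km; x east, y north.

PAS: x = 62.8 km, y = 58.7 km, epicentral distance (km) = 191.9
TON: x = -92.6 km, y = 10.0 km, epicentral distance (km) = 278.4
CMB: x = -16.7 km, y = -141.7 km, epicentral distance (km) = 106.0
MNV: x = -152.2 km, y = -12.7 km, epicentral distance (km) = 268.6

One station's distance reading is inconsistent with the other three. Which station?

TON

Solve using three stations at a time. Using PAS, CMB, MNV (subtract circle equations pairwise → linear system) gives (x, y) ≈ (88.7, -131.4).
Distances from that point to each station vs reported:
  PAS: calculated 191.9 vs reported 191.9 → residual 0.0 km
  TON: calculated 229.9 vs reported 278.4 → residual 48.5 km
  CMB: calculated 105.9 vs reported 106.0 → residual 0.1 km
  MNV: calculated 268.6 vs reported 268.6 → residual 0.0 km
PAS, CMB, MNV are mutually consistent (residuals ≈ 0); TON is off by 48.5 km.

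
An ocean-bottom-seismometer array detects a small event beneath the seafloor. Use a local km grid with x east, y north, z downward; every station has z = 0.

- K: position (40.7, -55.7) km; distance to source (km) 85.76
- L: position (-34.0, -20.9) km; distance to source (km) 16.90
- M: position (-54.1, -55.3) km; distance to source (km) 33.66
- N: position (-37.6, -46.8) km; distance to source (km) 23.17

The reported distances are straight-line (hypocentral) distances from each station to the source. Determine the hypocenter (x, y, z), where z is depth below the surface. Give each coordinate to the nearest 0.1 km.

x ≈ -39.4 km, y ≈ -28.5 km, depth ≈ 14.1 km

Each station gives a sphere (x−x_i)² + (y−y_i)² + z² = d_i² (stations at z=0).
Subtracting the K sphere from L and M: z² cancels, leaving linear equations in x and y:
-149.4 x + 69.6 y = 3903.00
-189.6 x + 0.8 y = 7447.70
Solving: x ≈ -39.401, y ≈ -28.500 km (keep extra digits for the depth step; rounded: -39.4, -28.5).
Then from the K sphere: z² = 85.76² − (x − 40.7)² − (y + 55.7)² with x = -39.401, y = -28.500, so z ≈ 14.098 ≈ 14.1 km.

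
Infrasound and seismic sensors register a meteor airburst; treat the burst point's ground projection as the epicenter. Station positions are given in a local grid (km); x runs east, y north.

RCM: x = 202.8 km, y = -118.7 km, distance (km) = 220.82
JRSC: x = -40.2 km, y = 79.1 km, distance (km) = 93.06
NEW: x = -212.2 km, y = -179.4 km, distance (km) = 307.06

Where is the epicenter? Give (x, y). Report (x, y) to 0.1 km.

Circle about each station: (x − 202.8)² + (y + 118.7)² = 220.82²; (x + 40.2)² + (y − 79.1)² = 93.06²; (x + 212.2)² + (y + 179.4)² = 307.06².
Subtracting the RCM equation from the JRSC and NEW equations removes the quadratic terms:
-486.0 x + 395.6 y = -7243.37
-830.0 x − 121.4 y = -23528.70
Solving the 2×2 system: x ≈ 26.3, y ≈ 14.0 km.

26.3 km east, 14.0 km north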